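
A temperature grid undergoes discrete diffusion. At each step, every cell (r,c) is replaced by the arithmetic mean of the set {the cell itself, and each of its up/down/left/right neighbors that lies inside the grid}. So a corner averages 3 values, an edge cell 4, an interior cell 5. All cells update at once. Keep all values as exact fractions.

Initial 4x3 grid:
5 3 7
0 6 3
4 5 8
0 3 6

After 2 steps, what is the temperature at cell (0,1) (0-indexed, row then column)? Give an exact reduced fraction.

Step 1: cell (0,1) = 21/4
Step 2: cell (0,1) = 313/80
Full grid after step 2:
  35/9 313/80 187/36
  181/60 118/25 577/120
  203/60 397/100 671/120
  97/36 167/40 44/9

Answer: 313/80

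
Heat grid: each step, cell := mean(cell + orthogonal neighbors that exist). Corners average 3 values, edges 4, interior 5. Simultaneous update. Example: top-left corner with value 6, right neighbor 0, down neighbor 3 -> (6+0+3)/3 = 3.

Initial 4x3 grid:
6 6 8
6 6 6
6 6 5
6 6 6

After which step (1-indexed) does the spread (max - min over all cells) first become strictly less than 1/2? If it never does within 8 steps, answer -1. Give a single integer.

Step 1: max=20/3, min=17/3, spread=1
Step 2: max=233/36, min=209/36, spread=2/3
Step 3: max=1363/216, min=3157/540, spread=167/360
  -> spread < 1/2 first at step 3
Step 4: max=404443/64800, min=95467/16200, spread=301/864
Step 5: max=24067157/3888000, min=2878399/486000, spread=69331/259200
Step 6: max=1436636383/233280000, min=1155165349/194400000, spread=252189821/1166400000
Step 7: max=85865994197/13996800000, min=69493774841/11664000000, spread=12367321939/69984000000
Step 8: max=5137410174223/839808000000, min=4179344628769/699840000000, spread=610983098501/4199040000000

Answer: 3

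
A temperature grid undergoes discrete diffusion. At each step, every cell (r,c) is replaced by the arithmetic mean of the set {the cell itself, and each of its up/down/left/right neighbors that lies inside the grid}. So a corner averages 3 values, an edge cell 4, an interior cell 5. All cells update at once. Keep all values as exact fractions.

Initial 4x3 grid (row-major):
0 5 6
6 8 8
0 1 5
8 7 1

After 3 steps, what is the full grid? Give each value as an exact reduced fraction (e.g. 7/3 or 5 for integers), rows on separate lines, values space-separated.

After step 1:
  11/3 19/4 19/3
  7/2 28/5 27/4
  15/4 21/5 15/4
  5 17/4 13/3
After step 2:
  143/36 407/80 107/18
  991/240 124/25 673/120
  329/80 431/100 571/120
  13/3 1067/240 37/9
After step 3:
  1187/270 23957/4800 11981/2160
  30913/7200 4819/1000 2393/450
  3377/800 1694/375 16909/3600
  1547/360 61921/14400 9587/2160

Answer: 1187/270 23957/4800 11981/2160
30913/7200 4819/1000 2393/450
3377/800 1694/375 16909/3600
1547/360 61921/14400 9587/2160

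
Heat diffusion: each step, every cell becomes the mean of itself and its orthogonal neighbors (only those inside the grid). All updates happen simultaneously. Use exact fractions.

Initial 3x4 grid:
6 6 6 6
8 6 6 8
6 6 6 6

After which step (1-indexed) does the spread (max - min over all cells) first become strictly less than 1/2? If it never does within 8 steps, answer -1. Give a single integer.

Answer: 2

Derivation:
Step 1: max=20/3, min=6, spread=2/3
Step 2: max=787/120, min=313/50, spread=179/600
  -> spread < 1/2 first at step 2
Step 3: max=6917/1080, min=2833/450, spread=589/5400
Step 4: max=2757307/432000, min=1138853/180000, spread=120299/2160000
Step 5: max=164866913/25920000, min=10267723/1620000, spread=116669/5184000
Step 6: max=9882822067/1555200000, min=4110270893/648000000, spread=90859619/7776000000
Step 7: max=592605719753/93312000000, min=246718028887/38880000000, spread=2412252121/466560000000
Step 8: max=35547945835627/5598720000000, min=14805649510133/2332800000000, spread=71935056539/27993600000000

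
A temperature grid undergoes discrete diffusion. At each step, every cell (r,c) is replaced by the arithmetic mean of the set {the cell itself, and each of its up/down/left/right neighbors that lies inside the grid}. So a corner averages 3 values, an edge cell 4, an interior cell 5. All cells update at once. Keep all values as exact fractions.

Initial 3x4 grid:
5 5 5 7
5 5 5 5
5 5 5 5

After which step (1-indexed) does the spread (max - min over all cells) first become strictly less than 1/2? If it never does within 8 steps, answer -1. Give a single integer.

Step 1: max=17/3, min=5, spread=2/3
Step 2: max=50/9, min=5, spread=5/9
Step 3: max=581/108, min=5, spread=41/108
  -> spread < 1/2 first at step 3
Step 4: max=69017/12960, min=5, spread=4217/12960
Step 5: max=4097149/777600, min=18079/3600, spread=38417/155520
Step 6: max=244480211/46656000, min=362597/72000, spread=1903471/9331200
Step 7: max=14597789089/2799360000, min=10915759/2160000, spread=18038617/111974400
Step 8: max=873076182851/167961600000, min=984926759/194400000, spread=883978523/6718464000

Answer: 3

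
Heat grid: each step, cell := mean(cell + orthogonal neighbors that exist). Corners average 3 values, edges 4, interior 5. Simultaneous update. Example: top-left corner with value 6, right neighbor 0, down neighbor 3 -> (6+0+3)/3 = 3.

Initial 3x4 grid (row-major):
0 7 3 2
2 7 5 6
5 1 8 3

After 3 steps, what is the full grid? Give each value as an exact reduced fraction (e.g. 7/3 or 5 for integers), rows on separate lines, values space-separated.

Answer: 73/20 1669/400 15281/3600 4769/1080
27757/7200 12413/3000 7109/1500 16141/3600
2041/540 8023/1800 8353/1800 5279/1080

Derivation:
After step 1:
  3 17/4 17/4 11/3
  7/2 22/5 29/5 4
  8/3 21/4 17/4 17/3
After step 2:
  43/12 159/40 539/120 143/36
  407/120 116/25 227/50 287/60
  137/36 497/120 629/120 167/36
After step 3:
  73/20 1669/400 15281/3600 4769/1080
  27757/7200 12413/3000 7109/1500 16141/3600
  2041/540 8023/1800 8353/1800 5279/1080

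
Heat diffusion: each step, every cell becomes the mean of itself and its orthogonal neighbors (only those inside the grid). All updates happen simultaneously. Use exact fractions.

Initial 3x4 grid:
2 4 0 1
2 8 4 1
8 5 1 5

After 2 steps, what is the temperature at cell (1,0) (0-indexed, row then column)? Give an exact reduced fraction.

Step 1: cell (1,0) = 5
Step 2: cell (1,0) = 259/60
Full grid after step 2:
  67/18 781/240 553/240 17/9
  259/60 107/25 323/100 171/80
  31/6 377/80 863/240 53/18

Answer: 259/60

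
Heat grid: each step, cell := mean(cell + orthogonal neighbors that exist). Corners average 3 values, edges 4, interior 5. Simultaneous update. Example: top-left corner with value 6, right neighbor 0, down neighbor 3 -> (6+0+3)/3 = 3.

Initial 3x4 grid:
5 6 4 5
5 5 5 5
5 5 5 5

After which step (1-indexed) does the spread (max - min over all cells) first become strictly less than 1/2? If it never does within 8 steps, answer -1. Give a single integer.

Answer: 2

Derivation:
Step 1: max=16/3, min=14/3, spread=2/3
Step 2: max=77/15, min=73/15, spread=4/15
  -> spread < 1/2 first at step 2
Step 3: max=692/135, min=658/135, spread=34/135
Step 4: max=54841/10800, min=53159/10800, spread=841/5400
Step 5: max=61547/12150, min=59953/12150, spread=797/6075
Step 6: max=39266393/7776000, min=38493607/7776000, spread=386393/3888000
Step 7: max=352732223/69984000, min=347107777/69984000, spread=2812223/34992000
Step 8: max=28180517629/5598720000, min=27806682371/5598720000, spread=186917629/2799360000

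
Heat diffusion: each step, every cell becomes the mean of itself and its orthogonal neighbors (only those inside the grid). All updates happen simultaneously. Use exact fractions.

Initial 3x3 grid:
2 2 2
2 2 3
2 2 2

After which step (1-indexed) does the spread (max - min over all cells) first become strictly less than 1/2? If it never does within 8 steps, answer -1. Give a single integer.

Step 1: max=7/3, min=2, spread=1/3
  -> spread < 1/2 first at step 1
Step 2: max=547/240, min=2, spread=67/240
Step 3: max=4757/2160, min=407/200, spread=1807/10800
Step 4: max=1885963/864000, min=11161/5400, spread=33401/288000
Step 5: max=16781933/7776000, min=1123391/540000, spread=3025513/38880000
Step 6: max=6685726867/3110400000, min=60355949/28800000, spread=53531/995328
Step 7: max=399280925849/186624000000, min=16343116051/7776000000, spread=450953/11943936
Step 8: max=23903783560603/11197440000000, min=1967248610519/933120000000, spread=3799043/143327232

Answer: 1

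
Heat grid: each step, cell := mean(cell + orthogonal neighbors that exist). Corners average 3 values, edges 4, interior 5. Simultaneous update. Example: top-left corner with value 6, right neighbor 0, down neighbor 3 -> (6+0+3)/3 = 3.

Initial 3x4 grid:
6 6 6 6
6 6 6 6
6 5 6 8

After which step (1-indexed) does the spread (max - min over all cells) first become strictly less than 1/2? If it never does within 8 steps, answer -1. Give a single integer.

Step 1: max=20/3, min=17/3, spread=1
Step 2: max=233/36, min=209/36, spread=2/3
Step 3: max=1363/216, min=3157/540, spread=167/360
  -> spread < 1/2 first at step 3
Step 4: max=404443/64800, min=95467/16200, spread=301/864
Step 5: max=24067157/3888000, min=2878399/486000, spread=69331/259200
Step 6: max=1436636383/233280000, min=1155165349/194400000, spread=252189821/1166400000
Step 7: max=85865994197/13996800000, min=69493774841/11664000000, spread=12367321939/69984000000
Step 8: max=5137410174223/839808000000, min=4179344628769/699840000000, spread=610983098501/4199040000000

Answer: 3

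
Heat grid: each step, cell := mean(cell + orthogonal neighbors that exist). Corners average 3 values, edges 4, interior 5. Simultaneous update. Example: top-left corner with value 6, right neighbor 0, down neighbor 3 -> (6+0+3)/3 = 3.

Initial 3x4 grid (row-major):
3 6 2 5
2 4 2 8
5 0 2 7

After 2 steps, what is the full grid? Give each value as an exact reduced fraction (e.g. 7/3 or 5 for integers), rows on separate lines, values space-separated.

Answer: 131/36 419/120 161/40 19/4
123/40 82/25 92/25 593/120
103/36 319/120 443/120 167/36

Derivation:
After step 1:
  11/3 15/4 15/4 5
  7/2 14/5 18/5 11/2
  7/3 11/4 11/4 17/3
After step 2:
  131/36 419/120 161/40 19/4
  123/40 82/25 92/25 593/120
  103/36 319/120 443/120 167/36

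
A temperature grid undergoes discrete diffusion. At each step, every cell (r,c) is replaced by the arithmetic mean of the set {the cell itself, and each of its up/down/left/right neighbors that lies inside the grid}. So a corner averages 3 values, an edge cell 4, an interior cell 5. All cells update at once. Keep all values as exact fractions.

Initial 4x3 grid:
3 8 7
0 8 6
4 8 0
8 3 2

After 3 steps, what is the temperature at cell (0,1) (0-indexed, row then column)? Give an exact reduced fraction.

Step 1: cell (0,1) = 13/2
Step 2: cell (0,1) = 139/24
Step 3: cell (0,1) = 39421/7200
Full grid after step 3:
  2165/432 39421/7200 845/144
  34291/7200 15689/3000 12547/2400
  3849/800 27343/6000 32491/7200
  23/5 64157/14400 4193/1080

Answer: 39421/7200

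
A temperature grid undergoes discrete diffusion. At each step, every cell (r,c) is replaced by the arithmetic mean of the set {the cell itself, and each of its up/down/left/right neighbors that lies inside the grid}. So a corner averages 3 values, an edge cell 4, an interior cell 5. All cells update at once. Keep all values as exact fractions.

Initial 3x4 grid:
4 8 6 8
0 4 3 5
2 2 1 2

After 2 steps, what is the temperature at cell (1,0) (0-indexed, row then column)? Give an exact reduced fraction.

Step 1: cell (1,0) = 5/2
Step 2: cell (1,0) = 337/120
Full grid after step 2:
  4 383/80 1313/240 205/36
  337/120 349/100 399/100 173/40
  73/36 539/240 643/240 55/18

Answer: 337/120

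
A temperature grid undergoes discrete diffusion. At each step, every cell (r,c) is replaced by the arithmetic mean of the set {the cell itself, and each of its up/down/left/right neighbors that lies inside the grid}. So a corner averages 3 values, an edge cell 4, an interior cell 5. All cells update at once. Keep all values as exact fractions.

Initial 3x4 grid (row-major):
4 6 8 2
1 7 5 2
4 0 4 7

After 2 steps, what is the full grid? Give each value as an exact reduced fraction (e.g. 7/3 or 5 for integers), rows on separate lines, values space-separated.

After step 1:
  11/3 25/4 21/4 4
  4 19/5 26/5 4
  5/3 15/4 4 13/3
After step 2:
  167/36 569/120 207/40 53/12
  197/60 23/5 89/20 263/60
  113/36 793/240 1037/240 37/9

Answer: 167/36 569/120 207/40 53/12
197/60 23/5 89/20 263/60
113/36 793/240 1037/240 37/9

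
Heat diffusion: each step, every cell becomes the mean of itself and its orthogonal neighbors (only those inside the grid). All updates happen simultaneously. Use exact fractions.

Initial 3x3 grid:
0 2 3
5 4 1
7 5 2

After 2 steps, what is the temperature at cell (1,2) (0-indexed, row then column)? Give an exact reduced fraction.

Answer: 317/120

Derivation:
Step 1: cell (1,2) = 5/2
Step 2: cell (1,2) = 317/120
Full grid after step 2:
  103/36 599/240 9/4
  77/20 333/100 317/120
  85/18 487/120 29/9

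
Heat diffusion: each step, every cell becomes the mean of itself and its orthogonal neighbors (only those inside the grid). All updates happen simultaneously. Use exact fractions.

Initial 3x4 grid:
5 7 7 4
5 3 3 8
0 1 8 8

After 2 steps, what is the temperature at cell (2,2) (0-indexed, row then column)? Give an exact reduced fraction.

Step 1: cell (2,2) = 5
Step 2: cell (2,2) = 109/20
Full grid after step 2:
  173/36 1213/240 1373/240 52/9
  883/240 427/100 128/25 1553/240
  11/4 69/20 109/20 25/4

Answer: 109/20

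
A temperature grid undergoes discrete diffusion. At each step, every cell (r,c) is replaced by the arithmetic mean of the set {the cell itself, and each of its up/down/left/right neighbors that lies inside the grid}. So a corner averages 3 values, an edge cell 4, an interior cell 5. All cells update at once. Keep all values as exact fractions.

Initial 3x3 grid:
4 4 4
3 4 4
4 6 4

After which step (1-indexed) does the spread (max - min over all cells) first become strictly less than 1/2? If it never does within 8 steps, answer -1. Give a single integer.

Step 1: max=14/3, min=11/3, spread=1
Step 2: max=177/40, min=137/36, spread=223/360
Step 3: max=4691/1080, min=8467/2160, spread=61/144
  -> spread < 1/2 first at step 3
Step 4: max=276307/64800, min=514289/129600, spread=511/1728
Step 5: max=16436279/3888000, min=31256683/7776000, spread=4309/20736
Step 6: max=978154063/233280000, min=1888255001/466560000, spread=36295/248832
Step 7: max=58407555611/13996800000, min=113948489347/27993600000, spread=305773/2985984
Step 8: max=3491013952267/839808000000, min=6861280201409/1679616000000, spread=2575951/35831808

Answer: 3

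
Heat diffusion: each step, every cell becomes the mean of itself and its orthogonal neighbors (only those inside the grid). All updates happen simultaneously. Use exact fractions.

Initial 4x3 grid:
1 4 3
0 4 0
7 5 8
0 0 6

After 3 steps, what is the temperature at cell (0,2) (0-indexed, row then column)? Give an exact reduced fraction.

Step 1: cell (0,2) = 7/3
Step 2: cell (0,2) = 109/36
Step 3: cell (0,2) = 3163/1080
Full grid after step 3:
  677/270 214/75 3163/1080
  2663/900 3067/1000 12877/3600
  682/225 7369/2000 13937/3600
  6923/2160 5587/1600 8773/2160

Answer: 3163/1080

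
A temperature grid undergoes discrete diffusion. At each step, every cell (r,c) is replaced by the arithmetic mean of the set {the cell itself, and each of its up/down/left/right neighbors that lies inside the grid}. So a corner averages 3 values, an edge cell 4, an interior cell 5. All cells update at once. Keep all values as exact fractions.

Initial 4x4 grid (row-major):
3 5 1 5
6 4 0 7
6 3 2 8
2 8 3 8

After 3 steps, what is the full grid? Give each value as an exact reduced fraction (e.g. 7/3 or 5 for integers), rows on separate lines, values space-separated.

After step 1:
  14/3 13/4 11/4 13/3
  19/4 18/5 14/5 5
  17/4 23/5 16/5 25/4
  16/3 4 21/4 19/3
After step 2:
  38/9 107/30 197/60 145/36
  259/60 19/5 347/100 1103/240
  71/15 393/100 221/50 1247/240
  163/36 1151/240 1127/240 107/18
After step 3:
  2179/540 2677/720 12913/3600 8573/2160
  3073/720 229/60 23483/6000 31121/7200
  15757/3600 5203/1200 13027/3000 36281/7200
  10121/2160 32309/7200 35741/7200 5701/1080

Answer: 2179/540 2677/720 12913/3600 8573/2160
3073/720 229/60 23483/6000 31121/7200
15757/3600 5203/1200 13027/3000 36281/7200
10121/2160 32309/7200 35741/7200 5701/1080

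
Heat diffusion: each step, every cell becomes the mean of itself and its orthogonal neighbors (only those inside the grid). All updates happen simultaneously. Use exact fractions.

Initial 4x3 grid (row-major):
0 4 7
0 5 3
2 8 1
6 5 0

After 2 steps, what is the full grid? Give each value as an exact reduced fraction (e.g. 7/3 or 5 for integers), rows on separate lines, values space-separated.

Answer: 85/36 7/2 38/9
133/48 359/100 47/12
857/240 399/100 33/10
157/36 917/240 13/4

Derivation:
After step 1:
  4/3 4 14/3
  7/4 4 4
  4 21/5 3
  13/3 19/4 2
After step 2:
  85/36 7/2 38/9
  133/48 359/100 47/12
  857/240 399/100 33/10
  157/36 917/240 13/4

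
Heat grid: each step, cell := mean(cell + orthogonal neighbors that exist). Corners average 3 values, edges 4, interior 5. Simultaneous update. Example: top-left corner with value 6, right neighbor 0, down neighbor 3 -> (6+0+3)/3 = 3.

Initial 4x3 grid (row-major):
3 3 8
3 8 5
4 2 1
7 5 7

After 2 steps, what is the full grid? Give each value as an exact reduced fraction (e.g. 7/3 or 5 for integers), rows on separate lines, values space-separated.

After step 1:
  3 11/2 16/3
  9/2 21/5 11/2
  4 4 15/4
  16/3 21/4 13/3
After step 2:
  13/3 541/120 49/9
  157/40 237/50 1127/240
  107/24 106/25 211/48
  175/36 227/48 40/9

Answer: 13/3 541/120 49/9
157/40 237/50 1127/240
107/24 106/25 211/48
175/36 227/48 40/9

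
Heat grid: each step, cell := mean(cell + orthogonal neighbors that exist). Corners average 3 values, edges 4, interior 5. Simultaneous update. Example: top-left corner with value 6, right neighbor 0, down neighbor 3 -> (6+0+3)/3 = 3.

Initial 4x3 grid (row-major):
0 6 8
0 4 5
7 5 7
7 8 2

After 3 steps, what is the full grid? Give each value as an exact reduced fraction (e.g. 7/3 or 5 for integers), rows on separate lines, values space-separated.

Answer: 32/9 31667/7200 2173/432
2461/600 27101/6000 38207/7200
17581/3600 10727/2000 38287/7200
3113/540 13429/2400 12337/2160

Derivation:
After step 1:
  2 9/2 19/3
  11/4 4 6
  19/4 31/5 19/4
  22/3 11/2 17/3
After step 2:
  37/12 101/24 101/18
  27/8 469/100 253/48
  631/120 126/25 1357/240
  211/36 247/40 191/36
After step 3:
  32/9 31667/7200 2173/432
  2461/600 27101/6000 38207/7200
  17581/3600 10727/2000 38287/7200
  3113/540 13429/2400 12337/2160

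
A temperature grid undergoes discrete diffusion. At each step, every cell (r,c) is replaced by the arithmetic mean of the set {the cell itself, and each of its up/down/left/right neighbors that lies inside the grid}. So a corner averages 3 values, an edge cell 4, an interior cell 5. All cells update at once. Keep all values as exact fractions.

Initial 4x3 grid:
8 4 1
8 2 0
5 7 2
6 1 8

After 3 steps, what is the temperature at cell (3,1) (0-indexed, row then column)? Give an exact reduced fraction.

Answer: 33691/7200

Derivation:
Step 1: cell (3,1) = 11/2
Step 2: cell (3,1) = 497/120
Step 3: cell (3,1) = 33691/7200
Full grid after step 3:
  2743/540 55267/14400 6577/2160
  35551/7200 12679/3000 668/225
  4159/800 24763/6000 13703/3600
  1151/240 33691/7200 529/135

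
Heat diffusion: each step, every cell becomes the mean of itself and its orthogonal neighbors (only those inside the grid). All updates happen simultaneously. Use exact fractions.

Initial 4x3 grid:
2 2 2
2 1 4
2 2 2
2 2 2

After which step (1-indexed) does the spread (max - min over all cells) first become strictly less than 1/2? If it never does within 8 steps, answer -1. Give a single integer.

Answer: 3

Derivation:
Step 1: max=8/3, min=7/4, spread=11/12
Step 2: max=577/240, min=11/6, spread=137/240
Step 3: max=2441/1080, min=919/480, spread=1493/4320
  -> spread < 1/2 first at step 3
Step 4: max=94607/43200, min=9431/4800, spread=152/675
Step 5: max=3344843/1555200, min=43093/21600, spread=242147/1555200
Step 6: max=82514417/38880000, min=4348409/2160000, spread=848611/7776000
Step 7: max=11804369207/5598720000, min=105009469/51840000, spread=92669311/1119744000
Step 8: max=703815542053/335923200000, min=19007904673/9331200000, spread=781238953/13436928000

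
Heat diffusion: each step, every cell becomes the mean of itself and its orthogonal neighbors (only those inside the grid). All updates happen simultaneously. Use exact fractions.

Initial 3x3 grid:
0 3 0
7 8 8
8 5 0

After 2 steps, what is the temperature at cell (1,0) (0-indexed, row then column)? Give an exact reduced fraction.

Answer: 439/80

Derivation:
Step 1: cell (1,0) = 23/4
Step 2: cell (1,0) = 439/80
Full grid after step 2:
  71/18 319/80 125/36
  439/80 479/100 91/20
  53/9 449/80 163/36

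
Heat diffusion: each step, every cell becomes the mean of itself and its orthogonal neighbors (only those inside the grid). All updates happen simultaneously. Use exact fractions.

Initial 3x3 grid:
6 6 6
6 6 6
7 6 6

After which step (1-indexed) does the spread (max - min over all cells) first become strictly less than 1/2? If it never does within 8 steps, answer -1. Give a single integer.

Step 1: max=19/3, min=6, spread=1/3
  -> spread < 1/2 first at step 1
Step 2: max=113/18, min=6, spread=5/18
Step 3: max=1337/216, min=6, spread=41/216
Step 4: max=79891/12960, min=2171/360, spread=347/2592
Step 5: max=4772537/777600, min=21757/3600, spread=2921/31104
Step 6: max=285764539/46656000, min=2617483/432000, spread=24611/373248
Step 7: max=17114882033/2799360000, min=58976741/9720000, spread=207329/4478976
Step 8: max=1025799552451/167961600000, min=3149201599/518400000, spread=1746635/53747712

Answer: 1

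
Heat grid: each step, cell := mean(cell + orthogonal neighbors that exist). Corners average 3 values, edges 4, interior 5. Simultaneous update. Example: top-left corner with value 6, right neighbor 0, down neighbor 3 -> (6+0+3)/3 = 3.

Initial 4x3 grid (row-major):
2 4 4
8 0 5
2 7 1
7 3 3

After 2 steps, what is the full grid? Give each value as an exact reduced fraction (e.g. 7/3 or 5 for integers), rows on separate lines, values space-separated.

Answer: 61/18 163/40 28/9
277/60 77/25 469/120
39/10 112/25 343/120
5 209/60 34/9

Derivation:
After step 1:
  14/3 5/2 13/3
  3 24/5 5/2
  6 13/5 4
  4 5 7/3
After step 2:
  61/18 163/40 28/9
  277/60 77/25 469/120
  39/10 112/25 343/120
  5 209/60 34/9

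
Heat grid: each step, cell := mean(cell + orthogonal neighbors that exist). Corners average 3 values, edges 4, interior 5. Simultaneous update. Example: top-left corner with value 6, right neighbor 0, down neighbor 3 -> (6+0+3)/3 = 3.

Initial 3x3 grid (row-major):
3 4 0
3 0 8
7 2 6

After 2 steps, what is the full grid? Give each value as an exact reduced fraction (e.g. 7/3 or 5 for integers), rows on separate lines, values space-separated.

Answer: 25/9 749/240 37/12
839/240 313/100 487/120
11/3 989/240 151/36

Derivation:
After step 1:
  10/3 7/4 4
  13/4 17/5 7/2
  4 15/4 16/3
After step 2:
  25/9 749/240 37/12
  839/240 313/100 487/120
  11/3 989/240 151/36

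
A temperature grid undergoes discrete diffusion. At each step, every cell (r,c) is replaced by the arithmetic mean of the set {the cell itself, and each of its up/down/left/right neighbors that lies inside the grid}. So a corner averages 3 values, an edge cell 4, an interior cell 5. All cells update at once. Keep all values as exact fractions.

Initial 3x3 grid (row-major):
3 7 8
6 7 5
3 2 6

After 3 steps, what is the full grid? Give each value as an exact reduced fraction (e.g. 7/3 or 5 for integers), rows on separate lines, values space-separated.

After step 1:
  16/3 25/4 20/3
  19/4 27/5 13/2
  11/3 9/2 13/3
After step 2:
  49/9 473/80 233/36
  383/80 137/25 229/40
  155/36 179/40 46/9
After step 3:
  1453/270 27971/4800 13039/2160
  8007/1600 1319/250 13673/2400
  9769/2160 11623/2400 689/135

Answer: 1453/270 27971/4800 13039/2160
8007/1600 1319/250 13673/2400
9769/2160 11623/2400 689/135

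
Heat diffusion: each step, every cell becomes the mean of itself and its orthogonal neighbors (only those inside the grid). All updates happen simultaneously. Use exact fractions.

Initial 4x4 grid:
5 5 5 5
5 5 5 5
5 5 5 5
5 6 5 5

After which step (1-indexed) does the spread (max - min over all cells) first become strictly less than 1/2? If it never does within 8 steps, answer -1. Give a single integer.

Answer: 1

Derivation:
Step 1: max=16/3, min=5, spread=1/3
  -> spread < 1/2 first at step 1
Step 2: max=631/120, min=5, spread=31/120
Step 3: max=5611/1080, min=5, spread=211/1080
Step 4: max=556843/108000, min=5, spread=16843/108000
Step 5: max=4998643/972000, min=45079/9000, spread=130111/972000
Step 6: max=149442367/29160000, min=2707159/540000, spread=3255781/29160000
Step 7: max=4474353691/874800000, min=2711107/540000, spread=82360351/874800000
Step 8: max=133971316891/26244000000, min=488506441/97200000, spread=2074577821/26244000000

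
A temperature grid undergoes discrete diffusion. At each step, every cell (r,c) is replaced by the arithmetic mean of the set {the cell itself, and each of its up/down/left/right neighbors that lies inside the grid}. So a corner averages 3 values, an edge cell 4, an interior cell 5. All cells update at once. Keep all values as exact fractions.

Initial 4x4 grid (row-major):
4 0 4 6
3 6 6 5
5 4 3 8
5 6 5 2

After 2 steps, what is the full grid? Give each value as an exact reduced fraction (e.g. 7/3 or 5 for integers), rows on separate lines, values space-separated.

After step 1:
  7/3 7/2 4 5
  9/2 19/5 24/5 25/4
  17/4 24/5 26/5 9/2
  16/3 5 4 5
After step 2:
  31/9 409/120 173/40 61/12
  893/240 107/25 481/100 411/80
  1133/240 461/100 233/50 419/80
  175/36 287/60 24/5 9/2

Answer: 31/9 409/120 173/40 61/12
893/240 107/25 481/100 411/80
1133/240 461/100 233/50 419/80
175/36 287/60 24/5 9/2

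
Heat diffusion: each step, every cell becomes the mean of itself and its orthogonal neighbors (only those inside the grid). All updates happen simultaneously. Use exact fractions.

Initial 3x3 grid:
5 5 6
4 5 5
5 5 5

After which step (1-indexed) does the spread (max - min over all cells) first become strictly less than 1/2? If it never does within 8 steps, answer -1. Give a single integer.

Step 1: max=16/3, min=14/3, spread=2/3
Step 2: max=95/18, min=1133/240, spread=401/720
Step 3: max=5539/1080, min=10363/2160, spread=143/432
  -> spread < 1/2 first at step 3
Step 4: max=330323/64800, min=630521/129600, spread=1205/5184
Step 5: max=19629031/3888000, min=37989187/7776000, spread=10151/62208
Step 6: max=1173193007/233280000, min=2292937889/466560000, spread=85517/746496
Step 7: max=70112795179/13996800000, min=137974243483/27993600000, spread=720431/8957952
Step 8: max=4197657044363/839808000000, min=8300482510601/1679616000000, spread=6069221/107495424

Answer: 3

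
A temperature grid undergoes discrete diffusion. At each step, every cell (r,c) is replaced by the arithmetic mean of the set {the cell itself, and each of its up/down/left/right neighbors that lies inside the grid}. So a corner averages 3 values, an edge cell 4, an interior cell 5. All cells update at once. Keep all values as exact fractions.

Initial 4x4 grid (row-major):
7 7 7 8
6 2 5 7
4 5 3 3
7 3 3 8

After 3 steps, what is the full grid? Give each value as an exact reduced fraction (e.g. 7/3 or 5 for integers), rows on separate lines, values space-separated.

After step 1:
  20/3 23/4 27/4 22/3
  19/4 5 24/5 23/4
  11/2 17/5 19/5 21/4
  14/3 9/2 17/4 14/3
After step 2:
  103/18 145/24 739/120 119/18
  263/48 237/50 261/50 347/60
  1099/240 111/25 43/10 73/15
  44/9 1009/240 1033/240 85/18
After step 3:
  2483/432 5099/900 5407/900 6679/1080
  36937/7200 6221/1200 15721/3000 20233/3600
  34897/7200 6679/1500 27757/6000 3541/720
  2461/540 32107/7200 6311/1440 10003/2160

Answer: 2483/432 5099/900 5407/900 6679/1080
36937/7200 6221/1200 15721/3000 20233/3600
34897/7200 6679/1500 27757/6000 3541/720
2461/540 32107/7200 6311/1440 10003/2160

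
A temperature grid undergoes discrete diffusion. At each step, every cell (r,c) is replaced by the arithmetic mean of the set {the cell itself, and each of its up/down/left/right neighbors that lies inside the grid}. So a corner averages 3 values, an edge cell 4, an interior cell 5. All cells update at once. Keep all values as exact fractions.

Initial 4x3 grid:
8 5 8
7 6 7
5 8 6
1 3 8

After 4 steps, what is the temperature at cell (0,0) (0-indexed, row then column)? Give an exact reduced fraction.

Step 1: cell (0,0) = 20/3
Step 2: cell (0,0) = 239/36
Step 3: cell (0,0) = 7043/1080
Step 4: cell (0,0) = 831359/129600
Full grid after step 4:
  831359/129600 5680841/864000 860909/129600
  1321669/216000 2263789/360000 701897/108000
  44047/8000 1048207/180000 654947/108000
  37163/7200 1160029/216000 23287/4050

Answer: 831359/129600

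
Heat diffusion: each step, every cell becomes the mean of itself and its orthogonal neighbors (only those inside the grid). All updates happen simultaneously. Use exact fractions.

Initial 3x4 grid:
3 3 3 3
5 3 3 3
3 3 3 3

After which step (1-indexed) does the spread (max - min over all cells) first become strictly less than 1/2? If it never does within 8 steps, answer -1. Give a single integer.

Step 1: max=11/3, min=3, spread=2/3
Step 2: max=427/120, min=3, spread=67/120
Step 3: max=3677/1080, min=3, spread=437/1080
  -> spread < 1/2 first at step 3
Step 4: max=1453531/432000, min=1509/500, spread=29951/86400
Step 5: max=12879821/3888000, min=10283/3375, spread=206761/777600
Step 6: max=5121795571/1555200000, min=8265671/2700000, spread=14430763/62208000
Step 7: max=305043741689/93312000000, min=665652727/216000000, spread=139854109/746496000
Step 8: max=18218631890251/5598720000000, min=60171228977/19440000000, spread=7114543559/44789760000

Answer: 3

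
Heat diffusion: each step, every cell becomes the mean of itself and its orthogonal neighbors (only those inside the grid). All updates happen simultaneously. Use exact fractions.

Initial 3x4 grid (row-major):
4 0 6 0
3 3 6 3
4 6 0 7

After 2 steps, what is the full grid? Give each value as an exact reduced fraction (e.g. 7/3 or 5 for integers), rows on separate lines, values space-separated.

After step 1:
  7/3 13/4 3 3
  7/2 18/5 18/5 4
  13/3 13/4 19/4 10/3
After step 2:
  109/36 731/240 257/80 10/3
  413/120 86/25 379/100 209/60
  133/36 239/60 56/15 145/36

Answer: 109/36 731/240 257/80 10/3
413/120 86/25 379/100 209/60
133/36 239/60 56/15 145/36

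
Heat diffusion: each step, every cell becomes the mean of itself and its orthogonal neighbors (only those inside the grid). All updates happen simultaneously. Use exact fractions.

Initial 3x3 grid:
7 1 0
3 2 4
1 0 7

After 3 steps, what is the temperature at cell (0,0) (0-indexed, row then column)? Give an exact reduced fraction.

Step 1: cell (0,0) = 11/3
Step 2: cell (0,0) = 113/36
Step 3: cell (0,0) = 1175/432
Full grid after step 3:
  1175/432 3877/1440 1091/432
  861/320 1529/600 7889/2880
  1051/432 423/160 1175/432

Answer: 1175/432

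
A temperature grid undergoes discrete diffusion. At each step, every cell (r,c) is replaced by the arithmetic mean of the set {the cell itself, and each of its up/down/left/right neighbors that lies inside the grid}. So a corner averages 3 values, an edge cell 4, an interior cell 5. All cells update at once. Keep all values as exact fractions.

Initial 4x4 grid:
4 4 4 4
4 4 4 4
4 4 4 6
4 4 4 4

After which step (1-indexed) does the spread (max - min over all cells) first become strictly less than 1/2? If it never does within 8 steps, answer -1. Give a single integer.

Step 1: max=14/3, min=4, spread=2/3
Step 2: max=271/60, min=4, spread=31/60
Step 3: max=2371/540, min=4, spread=211/540
  -> spread < 1/2 first at step 3
Step 4: max=232843/54000, min=4, spread=16843/54000
Step 5: max=2082643/486000, min=18079/4500, spread=130111/486000
Step 6: max=61962367/14580000, min=1087159/270000, spread=3255781/14580000
Step 7: max=1849953691/437400000, min=1091107/270000, spread=82360351/437400000
Step 8: max=55239316891/13122000000, min=196906441/48600000, spread=2074577821/13122000000

Answer: 3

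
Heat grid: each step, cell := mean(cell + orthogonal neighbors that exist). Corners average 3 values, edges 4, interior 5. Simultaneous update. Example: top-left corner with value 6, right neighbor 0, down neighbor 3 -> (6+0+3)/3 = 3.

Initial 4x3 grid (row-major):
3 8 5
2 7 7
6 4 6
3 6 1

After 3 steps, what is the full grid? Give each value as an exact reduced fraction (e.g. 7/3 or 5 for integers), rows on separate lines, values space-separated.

Answer: 2699/540 26701/4800 6323/1080
35549/7200 10439/2000 40999/7200
10813/2400 14911/3000 35489/7200
3241/720 31469/7200 10073/2160

Derivation:
After step 1:
  13/3 23/4 20/3
  9/2 28/5 25/4
  15/4 29/5 9/2
  5 7/2 13/3
After step 2:
  175/36 447/80 56/9
  1091/240 279/50 1381/240
  381/80 463/100 1253/240
  49/12 559/120 37/9
After step 3:
  2699/540 26701/4800 6323/1080
  35549/7200 10439/2000 40999/7200
  10813/2400 14911/3000 35489/7200
  3241/720 31469/7200 10073/2160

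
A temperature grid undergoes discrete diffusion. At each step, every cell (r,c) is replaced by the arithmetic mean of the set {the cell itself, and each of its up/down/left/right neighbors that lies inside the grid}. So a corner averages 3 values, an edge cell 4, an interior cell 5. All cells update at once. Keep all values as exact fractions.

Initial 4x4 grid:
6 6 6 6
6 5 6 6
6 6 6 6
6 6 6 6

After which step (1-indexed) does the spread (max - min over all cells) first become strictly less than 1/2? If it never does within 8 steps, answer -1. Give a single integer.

Answer: 1

Derivation:
Step 1: max=6, min=23/4, spread=1/4
  -> spread < 1/2 first at step 1
Step 2: max=6, min=289/50, spread=11/50
Step 3: max=6, min=14033/2400, spread=367/2400
Step 4: max=3587/600, min=63229/10800, spread=1337/10800
Step 5: max=107531/18000, min=1902331/324000, spread=33227/324000
Step 6: max=643951/108000, min=57105673/9720000, spread=849917/9720000
Step 7: max=9651467/1620000, min=1715885653/291600000, spread=21378407/291600000
Step 8: max=2892311657/486000000, min=51521537629/8748000000, spread=540072197/8748000000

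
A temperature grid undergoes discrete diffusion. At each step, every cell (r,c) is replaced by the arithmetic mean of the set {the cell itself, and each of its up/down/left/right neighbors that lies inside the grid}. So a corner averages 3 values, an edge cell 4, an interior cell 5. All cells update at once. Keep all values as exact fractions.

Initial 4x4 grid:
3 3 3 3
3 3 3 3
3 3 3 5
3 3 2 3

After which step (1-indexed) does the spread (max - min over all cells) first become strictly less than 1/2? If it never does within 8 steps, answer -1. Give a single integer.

Answer: 3

Derivation:
Step 1: max=7/2, min=11/4, spread=3/4
Step 2: max=203/60, min=23/8, spread=61/120
Step 3: max=647/200, min=211/72, spread=137/450
  -> spread < 1/2 first at step 3
Step 4: max=172559/54000, min=31877/10800, spread=6587/27000
Step 5: max=568429/180000, min=961619/324000, spread=153883/810000
Step 6: max=152538083/48600000, min=29022419/9720000, spread=1856497/12150000
Step 7: max=506180897/162000000, min=174855031/58320000, spread=92126149/729000000
Step 8: max=15130468489/4860000000, min=26328933527/8748000000, spread=2264774383/21870000000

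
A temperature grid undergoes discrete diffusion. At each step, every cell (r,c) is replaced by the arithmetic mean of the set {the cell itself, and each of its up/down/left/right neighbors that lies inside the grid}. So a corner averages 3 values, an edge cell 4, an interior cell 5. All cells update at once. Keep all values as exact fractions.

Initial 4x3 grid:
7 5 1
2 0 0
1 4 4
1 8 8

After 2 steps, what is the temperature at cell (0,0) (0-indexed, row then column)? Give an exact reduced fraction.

Step 1: cell (0,0) = 14/3
Step 2: cell (0,0) = 125/36
Full grid after step 2:
  125/36 727/240 13/6
  341/120 63/25 189/80
  337/120 337/100 919/240
  127/36 373/80 191/36

Answer: 125/36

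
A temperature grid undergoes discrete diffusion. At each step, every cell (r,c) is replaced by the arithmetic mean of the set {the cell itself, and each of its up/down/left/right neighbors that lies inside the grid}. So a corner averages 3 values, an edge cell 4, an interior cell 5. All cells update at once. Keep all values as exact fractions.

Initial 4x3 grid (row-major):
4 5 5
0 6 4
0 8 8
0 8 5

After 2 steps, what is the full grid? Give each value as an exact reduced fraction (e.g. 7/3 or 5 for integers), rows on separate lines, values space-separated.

Answer: 7/2 259/60 185/36
121/40 477/100 319/60
79/24 241/50 25/4
119/36 251/48 37/6

Derivation:
After step 1:
  3 5 14/3
  5/2 23/5 23/4
  2 6 25/4
  8/3 21/4 7
After step 2:
  7/2 259/60 185/36
  121/40 477/100 319/60
  79/24 241/50 25/4
  119/36 251/48 37/6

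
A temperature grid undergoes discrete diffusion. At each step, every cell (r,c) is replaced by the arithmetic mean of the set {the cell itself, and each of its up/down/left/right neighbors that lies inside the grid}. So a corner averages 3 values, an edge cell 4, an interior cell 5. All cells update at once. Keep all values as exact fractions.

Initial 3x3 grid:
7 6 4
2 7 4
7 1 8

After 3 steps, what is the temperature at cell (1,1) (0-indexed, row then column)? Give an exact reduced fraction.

Step 1: cell (1,1) = 4
Step 2: cell (1,1) = 109/20
Step 3: cell (1,1) = 5743/1200
Full grid after step 3:
  721/144 241/45 2171/432
  14759/2880 5743/1200 1671/320
  995/216 14419/2880 1031/216

Answer: 5743/1200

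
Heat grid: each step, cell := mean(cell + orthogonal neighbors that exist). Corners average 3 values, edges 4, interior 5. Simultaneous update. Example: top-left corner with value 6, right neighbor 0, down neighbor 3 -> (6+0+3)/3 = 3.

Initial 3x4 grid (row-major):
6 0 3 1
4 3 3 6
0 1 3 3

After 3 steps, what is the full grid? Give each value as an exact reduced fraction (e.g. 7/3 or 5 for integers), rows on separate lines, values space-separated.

After step 1:
  10/3 3 7/4 10/3
  13/4 11/5 18/5 13/4
  5/3 7/4 5/2 4
After step 2:
  115/36 617/240 701/240 25/9
  209/80 69/25 133/50 851/240
  20/9 487/240 237/80 13/4
After step 3:
  377/135 20603/7200 19673/7200 416/135
  12947/4800 5053/2000 17819/6000 44041/14400
  2471/1080 17953/7200 6541/2400 1171/360

Answer: 377/135 20603/7200 19673/7200 416/135
12947/4800 5053/2000 17819/6000 44041/14400
2471/1080 17953/7200 6541/2400 1171/360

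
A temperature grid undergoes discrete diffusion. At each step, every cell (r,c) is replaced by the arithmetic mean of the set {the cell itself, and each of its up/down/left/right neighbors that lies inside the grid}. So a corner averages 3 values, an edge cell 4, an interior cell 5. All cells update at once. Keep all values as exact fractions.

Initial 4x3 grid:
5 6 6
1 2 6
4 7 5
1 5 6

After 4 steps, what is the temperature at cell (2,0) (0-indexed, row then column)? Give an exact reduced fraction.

Step 1: cell (2,0) = 13/4
Step 2: cell (2,0) = 851/240
Step 3: cell (2,0) = 5611/1440
Step 4: cell (2,0) = 174091/43200
Full grid after step 4:
  36061/8640 263131/57600 42061/8640
  6561/1600 35731/8000 23633/4800
  174091/43200 324199/72000 210841/43200
  21427/5184 774989/172800 25363/5184

Answer: 174091/43200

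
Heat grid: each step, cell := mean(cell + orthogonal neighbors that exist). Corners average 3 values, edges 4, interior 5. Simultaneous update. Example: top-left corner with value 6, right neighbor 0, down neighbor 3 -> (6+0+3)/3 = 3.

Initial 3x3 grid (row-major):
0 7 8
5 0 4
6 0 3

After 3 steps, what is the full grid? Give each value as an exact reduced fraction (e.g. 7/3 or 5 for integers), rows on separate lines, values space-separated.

Answer: 449/120 56059/14400 4621/1080
46559/14400 10579/3000 51959/14400
412/135 14003/4800 859/270

Derivation:
After step 1:
  4 15/4 19/3
  11/4 16/5 15/4
  11/3 9/4 7/3
After step 2:
  7/2 1037/240 83/18
  817/240 157/50 937/240
  26/9 229/80 25/9
After step 3:
  449/120 56059/14400 4621/1080
  46559/14400 10579/3000 51959/14400
  412/135 14003/4800 859/270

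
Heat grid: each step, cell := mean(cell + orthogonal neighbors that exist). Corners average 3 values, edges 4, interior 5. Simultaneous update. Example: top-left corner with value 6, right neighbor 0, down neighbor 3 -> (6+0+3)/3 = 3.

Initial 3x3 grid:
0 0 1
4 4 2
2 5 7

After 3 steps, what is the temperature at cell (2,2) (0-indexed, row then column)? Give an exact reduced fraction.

Step 1: cell (2,2) = 14/3
Step 2: cell (2,2) = 38/9
Step 3: cell (2,2) = 101/27
Full grid after step 3:
  859/432 5909/2880 317/144
  433/160 3413/1200 4367/1440
  365/108 5287/1440 101/27

Answer: 101/27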